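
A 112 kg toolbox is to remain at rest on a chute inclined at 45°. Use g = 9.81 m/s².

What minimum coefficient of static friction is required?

At the slip threshold m g sin θ = μ_s m g cos θ, so μ_s,min = tan θ.
μ_s,min = tan 45° = 1.

μ_s,min ≈ 1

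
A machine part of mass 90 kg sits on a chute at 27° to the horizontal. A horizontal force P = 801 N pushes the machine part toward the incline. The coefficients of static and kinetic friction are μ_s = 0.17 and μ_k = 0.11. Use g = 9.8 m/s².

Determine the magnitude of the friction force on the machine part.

f ≈ 126 N (down the incline)

Normal direction: N = m g cos θ + P sin θ = 1150 N.
Parallel to the incline: P cos θ − m g sin θ = 713.7 − 400.4 = 313.3 N; the friction needed to balance this is 313.3 N acting down the slope.
The limit of static friction is μ_s N = 195.4 N.
|f_req| = 313.3 > 195.4 N → the machine part slides up the incline; f = μ_k N = 0.11 × 1150 = 126 N.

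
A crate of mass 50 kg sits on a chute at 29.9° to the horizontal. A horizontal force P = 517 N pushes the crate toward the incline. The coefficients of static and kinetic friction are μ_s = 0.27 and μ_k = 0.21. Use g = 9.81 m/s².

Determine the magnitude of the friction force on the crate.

f ≈ 143 N (down the incline)

The horizontal push has a component P sin θ into the surface, so N = m g cos θ + P sin θ = 425.2 + 257.7 = 682.9 N.
Along the incline, the net driving force (taking up-slope positive) is P cos θ − m g sin θ = 448.2 − 244.5 = 203.7 N, so equilibrium requires friction f = -203.7 N (down-slope).
The limit of static friction is μ_s N = 184.4 N.
The required 203.7 N exceeds the static limit, so the crate slides up-slope and f = μ_k N = 0.21×682.9 = 143 N.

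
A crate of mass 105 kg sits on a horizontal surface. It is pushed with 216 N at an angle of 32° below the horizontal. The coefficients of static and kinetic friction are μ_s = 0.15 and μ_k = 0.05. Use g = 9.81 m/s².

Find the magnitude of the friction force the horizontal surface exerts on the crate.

Vertical equilibrium gives N = m g + P sin α = 1145 N.
Horizontally, friction must balance P cos α = 183.2 N.
μ_s N = 0.15 × 1145 = 171.7 N.
The required friction exceeds μ_s N, so the crate moves and f = μ_k N = 57.2 N.

f ≈ 57.2 N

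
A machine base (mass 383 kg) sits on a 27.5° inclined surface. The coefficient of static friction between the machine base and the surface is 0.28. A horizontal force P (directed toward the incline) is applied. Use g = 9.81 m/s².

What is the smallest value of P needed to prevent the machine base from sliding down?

The machine base tends to slide down (tan θ > μ_s), so at the point of impending slip friction acts up-slope at its limit: f = μ_s N.
Perpendicular to the incline: N = m g cos θ + P sin θ.
Along the incline: P cos θ + μ_s N = m g sin θ, i.e. P cos θ + μ_s (m g cos θ + P sin θ) = m g sin θ.
Solving, P (cos θ + μ_s sin θ) = m g (sin θ − μ_s cos θ), so P = 3760×0.2134/1.016 = 789 N.

P_min ≈ 789 N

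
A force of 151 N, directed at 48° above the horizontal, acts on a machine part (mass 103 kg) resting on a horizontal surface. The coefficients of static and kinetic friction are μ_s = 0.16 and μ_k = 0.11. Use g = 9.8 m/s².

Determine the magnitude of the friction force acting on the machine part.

The vertical component of P reduces the normal force: N = m g − P sin α = 1009 − 112.2 = 897.2 N.
The horizontal driving force is P cos α = 101 N, so equilibrium needs friction f = 101 N.
The static-friction limit is μ_s N = 143.5 N.
Since 101 N does not exceed the limit, the machine part stays at rest and f = 101 N.

f ≈ 101 N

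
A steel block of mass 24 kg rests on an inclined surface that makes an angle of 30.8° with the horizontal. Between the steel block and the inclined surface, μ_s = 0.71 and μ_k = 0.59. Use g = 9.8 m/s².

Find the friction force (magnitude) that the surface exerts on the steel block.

Normal force: N = m g cos θ = 24 × 9.8 × cos 30.8° = 202 N.
Along the slope the weight component is m g sin θ = 120.4 N; friction must supply exactly this, acting up-slope.
The static-friction ceiling is μ_s N = 0.71 × 202 = 143.4 N.
Since |120.4| ≤ 143.4 N, static friction is sufficient; f equals the required value, not μ_s N.

f ≈ 120 N (up the incline)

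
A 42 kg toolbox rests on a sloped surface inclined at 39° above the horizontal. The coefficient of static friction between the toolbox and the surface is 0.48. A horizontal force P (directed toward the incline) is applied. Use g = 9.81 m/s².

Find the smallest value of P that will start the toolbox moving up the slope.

P ≈ 869 N

At impending motion up the slope, friction acts down-slope at its limit: f = μ_s N.
Perpendicular to the incline: N = m g cos θ + P sin θ.
Along the incline: P cos θ = m g sin θ + μ_s N = m g sin θ + μ_s (m g cos θ + P sin θ).
Solving, P (cos θ − μ_s sin θ) = m g (sin θ + μ_s cos θ), so P = 42×9.81×(sin 39° + 0.48 cos 39°)/(cos 39° − 0.48 sin 39°) = 412×1.002/0.4751 = 869 N.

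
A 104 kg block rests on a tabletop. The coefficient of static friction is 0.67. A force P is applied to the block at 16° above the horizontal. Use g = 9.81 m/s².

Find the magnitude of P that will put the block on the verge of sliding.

P ≈ 597 N

N = m g − P sin α (the pull lifts the block).
At impending slip, P cos α = μ_s N = μ_s (m g − P sin α).
Solving: P (cos α + μ_s sin α) = μ_s m g → P = 0.67×1020/(cos 16° + 0.67 sin 16°) = 684/1.146 = 597 N.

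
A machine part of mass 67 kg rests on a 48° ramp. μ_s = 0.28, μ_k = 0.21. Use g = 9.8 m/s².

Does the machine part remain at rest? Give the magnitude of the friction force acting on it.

f ≈ 92.3 N

N = m g cos θ = 439 N.
Down-slope weight component: m g sin θ = 488 N.
μ_s N = 123 N.
488 > 123 N, so it slides; kinetic friction f = μ_k N = 0.21×439 = 92.3 N.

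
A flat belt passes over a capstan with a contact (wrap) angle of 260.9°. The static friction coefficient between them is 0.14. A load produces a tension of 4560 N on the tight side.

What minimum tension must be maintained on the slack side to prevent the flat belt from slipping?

T_min ≈ 2410 N

Capstan equation at impending slip: T_tight/T_slack = e^{μβ}.
β = 260.9° = 4.554 rad; e^{μβ} = e^{0.14×4.554} = 1.892.
T_slack = T_tight / e^{μβ} = 4560 / 1.892 = 2410 N.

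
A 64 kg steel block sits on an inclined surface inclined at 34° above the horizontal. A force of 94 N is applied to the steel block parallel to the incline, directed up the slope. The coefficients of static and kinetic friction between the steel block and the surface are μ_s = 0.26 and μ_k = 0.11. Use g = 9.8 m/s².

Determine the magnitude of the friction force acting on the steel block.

f ≈ 57.2 N (up the incline)

Normal force: N = m g cos θ = 64 × 9.8 × cos 34° = 520 N.
The friction needed for equilibrium is m g sin θ − P = 350.7 − 94 = 256.7 N, measured positive up-slope.
Static friction can supply at most μ_s N = 135.2 N.
Since |256.7| > 135.2 N, static friction cannot hold it; the steel block slides down the incline and kinetic friction applies: f = μ_k N = 0.11 × 520 = 57.2 N.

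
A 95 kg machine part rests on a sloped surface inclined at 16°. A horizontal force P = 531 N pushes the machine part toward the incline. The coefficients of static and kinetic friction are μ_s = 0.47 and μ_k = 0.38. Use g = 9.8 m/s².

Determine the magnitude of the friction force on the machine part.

Resolve perpendicular to the incline: N = m g cos θ + P sin θ = 95×9.8×cos 16° + 531×sin 16° = 1041 N.
Along the incline, the net driving force (taking up-slope positive) is P cos θ − m g sin θ = 510.4 − 256.6 = 253.8 N, so equilibrium requires friction f = -253.8 N (down-slope).
Maximum static friction: μ_s N = 0.47 × 1041 = 489.4 N.
Since 253.8 N is within the 489.4 N limit, the machine part stays put and friction is exactly 254 N.

f ≈ 254 N (down the incline)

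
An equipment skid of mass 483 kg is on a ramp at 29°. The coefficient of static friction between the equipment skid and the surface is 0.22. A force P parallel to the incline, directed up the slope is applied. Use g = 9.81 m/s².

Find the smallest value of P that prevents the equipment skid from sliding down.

The equipment skid tends to slide down (tan θ > μ_s), so at the point of impending slip friction acts up-slope at its limit: f = μ_s N.
P is parallel to the surface, so N = m g cos θ = 4140 N.
Along the incline: P + μ_s N = m g sin θ, so P = 2300 − 0.22×4140 = 1390 N.

P_min ≈ 1390 N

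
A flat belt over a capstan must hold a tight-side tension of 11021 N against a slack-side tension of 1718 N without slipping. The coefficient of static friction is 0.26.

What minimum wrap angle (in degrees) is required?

β_min ≈ 410°

T₂/T₁ = e^{μβ} → β = ln(T₂/T₁)/μ.
β = ln(11021/1718)/0.26 = 1.859/0.26 = 7.149 rad.
In degrees: β = 7.149 × 180/π = 410°.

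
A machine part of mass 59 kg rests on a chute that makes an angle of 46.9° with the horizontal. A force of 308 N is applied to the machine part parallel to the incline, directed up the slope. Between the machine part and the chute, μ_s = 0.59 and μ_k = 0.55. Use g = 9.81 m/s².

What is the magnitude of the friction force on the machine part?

f ≈ 115 N (up the incline)

Normal force: N = m g cos θ = 59 × 9.81 × cos 46.9° = 395.5 N.
For equilibrium along the incline the friction force must supply f = m g sin θ − P = 422.6 − 308 = 114.6 N (positive meaning up-slope).
Static friction can supply at most μ_s N = 233.3 N.
Since |114.6| ≤ 233.3 N, static friction is sufficient; f equals the required value, not μ_s N.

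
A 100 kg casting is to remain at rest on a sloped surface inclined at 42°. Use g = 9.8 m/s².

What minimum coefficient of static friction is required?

μ_s,min ≈ 0.9

At the slip threshold m g sin θ = μ_s m g cos θ, so μ_s,min = tan θ.
μ_s,min = tan 42° = 0.9.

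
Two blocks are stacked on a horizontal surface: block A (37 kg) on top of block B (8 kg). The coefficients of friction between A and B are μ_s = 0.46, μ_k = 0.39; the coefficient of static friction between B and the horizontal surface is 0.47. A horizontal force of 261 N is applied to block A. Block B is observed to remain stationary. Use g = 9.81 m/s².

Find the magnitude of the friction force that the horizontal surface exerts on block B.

f ≈ 142 N

The normal force B exerts on A is simply A's weight, N₁ = 363 N.
Maximum static friction on A from B: μ_s N₁ = 0.46×363 = 167 N.
Since P = 261 N > 167 N, A slides on B; the A–B friction is kinetic: f₁ = μ_k N₁ = 0.39×363 = 142 N.
By Newton's third law B feels 142 N forward from A. With B stationary, the floor's static friction on B balances it: f₂ = 142 N (well within μ_s(m_A+m_B)g = 207.5 N).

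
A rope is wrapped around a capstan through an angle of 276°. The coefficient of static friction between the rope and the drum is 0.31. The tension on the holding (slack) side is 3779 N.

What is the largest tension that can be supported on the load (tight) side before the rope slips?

At impending slip the capstan equation gives T₂/T₁ = e^{μβ} with β in radians.
β = 276° × π/180 = 4.817 rad.
e^{μβ} = e^{0.31×4.817} = 4.452.
T₂ = T₁ · e^{μβ} = 3779 × 4.452 = 16800 N.

T_max ≈ 16800 N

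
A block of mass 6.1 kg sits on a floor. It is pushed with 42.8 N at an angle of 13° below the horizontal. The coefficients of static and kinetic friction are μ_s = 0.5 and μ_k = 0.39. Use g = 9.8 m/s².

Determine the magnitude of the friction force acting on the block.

Vertical equilibrium gives N = m g + P sin α = 69.41 N.
Horizontally, friction must balance P cos α = 41.7 N.
The static-friction limit is μ_s N = 34.7 N.
41.7 > 34.7 N → the block slides; f = μ_k N = 0.39×69.41 = 27.1 N.

f ≈ 27.1 N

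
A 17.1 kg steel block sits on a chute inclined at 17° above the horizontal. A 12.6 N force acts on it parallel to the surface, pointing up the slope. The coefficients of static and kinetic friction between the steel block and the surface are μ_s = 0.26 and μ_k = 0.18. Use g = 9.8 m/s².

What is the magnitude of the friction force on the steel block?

f ≈ 36.4 N (up the incline)

Perpendicular to the surface, N = m g cos θ = 17.1·9.8·cos 17° = 160.3 N.
Parallel to the incline, ΣF = 0 gives f = m g sin θ − P = 49 − 12.6 = 36.4 N (up-slope positive).
Maximum static friction available: μ_s N = 0.26 × 160.3 = 41.67 N.
Since |36.4| ≤ 41.67 N, static friction is sufficient; f equals the required value, not μ_s N.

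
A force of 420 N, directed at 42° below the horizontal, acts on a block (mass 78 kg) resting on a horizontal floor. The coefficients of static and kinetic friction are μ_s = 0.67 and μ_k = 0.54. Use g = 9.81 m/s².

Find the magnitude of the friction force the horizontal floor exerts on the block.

Vertical equilibrium gives N = m g + P sin α = 1046 N.
The horizontal driving force is P cos α = 312.1 N, so equilibrium needs friction f = 312.1 N.
The static-friction limit is μ_s N = 701 N.
Since 312.1 N does not exceed the limit, the block stays at rest and f = 312 N.

f ≈ 312 N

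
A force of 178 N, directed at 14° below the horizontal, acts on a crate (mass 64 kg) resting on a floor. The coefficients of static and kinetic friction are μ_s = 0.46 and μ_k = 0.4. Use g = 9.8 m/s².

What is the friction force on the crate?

f ≈ 173 N

Vertical equilibrium gives N = m g + P sin α = 670.3 N.
For equilibrium, f = P cos α = 178×cos 14° = 172.7 N.
The static-friction limit is μ_s N = 308.3 N.
Since 172.7 N does not exceed the limit, the crate stays at rest and f = 173 N.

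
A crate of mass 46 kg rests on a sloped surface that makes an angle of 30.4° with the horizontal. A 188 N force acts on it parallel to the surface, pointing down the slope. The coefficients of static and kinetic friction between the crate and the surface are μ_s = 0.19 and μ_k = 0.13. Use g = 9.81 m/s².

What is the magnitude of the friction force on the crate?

f ≈ 50.6 N (up the incline)

Normal force: N = m g cos θ = 46 × 9.81 × cos 30.4° = 389.2 N.
The friction needed for equilibrium is m g sin θ + P = 228.4 + 188 = 416.4 N, measured positive up-slope.
Static friction can supply at most μ_s N = 73.95 N.
Since |416.4| > 73.95 N, static friction cannot hold it; the crate slides down the incline and kinetic friction applies: f = μ_k N = 0.13 × 389.2 = 50.6 N.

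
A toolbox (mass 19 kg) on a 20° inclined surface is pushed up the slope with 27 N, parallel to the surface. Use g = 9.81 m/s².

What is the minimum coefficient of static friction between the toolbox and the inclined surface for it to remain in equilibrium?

N = m g cos θ = 175.1 N.
Friction must make up the shortfall along the incline: f = m g sin θ − P = 63.75 − 27 = 36.75 N.
At the threshold f = μ_s N, so μ_s,min = 36.75/175.1 = 0.21.

μ_s,min ≈ 0.21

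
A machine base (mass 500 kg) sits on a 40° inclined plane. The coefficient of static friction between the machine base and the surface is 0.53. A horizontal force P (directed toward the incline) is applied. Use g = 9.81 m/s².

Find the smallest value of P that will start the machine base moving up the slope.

P ≈ 12100 N

At impending motion up the slope, friction acts down-slope at its limit: f = μ_s N.
Perpendicular to the incline: N = m g cos θ + P sin θ.
Along the incline: P cos θ = m g sin θ + μ_s N = m g sin θ + μ_s (m g cos θ + P sin θ).
Solving, P (cos θ − μ_s sin θ) = m g (sin θ + μ_s cos θ), so P = 500×9.81×(sin 40° + 0.53 cos 40°)/(cos 40° − 0.53 sin 40°) = 4900×1.049/0.4254 = 12100 N.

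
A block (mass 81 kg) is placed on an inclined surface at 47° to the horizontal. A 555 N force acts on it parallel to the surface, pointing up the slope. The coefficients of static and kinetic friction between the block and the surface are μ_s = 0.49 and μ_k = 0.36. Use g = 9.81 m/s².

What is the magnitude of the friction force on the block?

Perpendicular to the surface, N = m g cos θ = 81·9.81·cos 47° = 541.9 N.
The friction needed for equilibrium is m g sin θ − P = 581.1 − 555 = 26.14 N, measured positive up-slope.
Maximum static friction available: μ_s N = 0.49 × 541.9 = 265.5 N.
Since |26.14| ≤ 265.5 N, no slip — friction simply equals what equilibrium demands.

f ≈ 26.1 N (up the incline)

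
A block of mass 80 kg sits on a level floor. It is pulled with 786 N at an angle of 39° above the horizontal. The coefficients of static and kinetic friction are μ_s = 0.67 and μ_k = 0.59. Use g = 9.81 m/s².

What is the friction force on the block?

N = m g − P sin α = 784.8 − 786×sin 39° = 290.2 N.
The horizontal driving force is P cos α = 610.8 N, so equilibrium needs friction f = 610.8 N.
μ_s N = 0.67 × 290.2 = 194.4 N.
610.8 > 194.4 N → the block slides; f = μ_k N = 0.59×290.2 = 171 N.

f ≈ 171 N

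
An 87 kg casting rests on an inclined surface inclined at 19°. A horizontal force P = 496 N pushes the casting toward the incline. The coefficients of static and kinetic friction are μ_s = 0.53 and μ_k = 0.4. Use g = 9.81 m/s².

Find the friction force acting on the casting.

f ≈ 191 N (down the incline)

The horizontal push has a component P sin θ into the surface, so N = m g cos θ + P sin θ = 807 + 161.5 = 968.5 N.
Along the incline, the net driving force (taking up-slope positive) is P cos θ − m g sin θ = 469 − 277.9 = 191.1 N, so equilibrium requires friction f = -191.1 N (down-slope).
Maximum static friction: μ_s N = 0.53 × 968.5 = 513.3 N.
Since 191.1 N is within the 513.3 N limit, the casting stays put and friction is exactly 191 N.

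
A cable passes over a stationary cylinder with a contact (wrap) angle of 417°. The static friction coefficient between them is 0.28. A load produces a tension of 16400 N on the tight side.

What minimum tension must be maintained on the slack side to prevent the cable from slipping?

Capstan equation at impending slip: T_tight/T_slack = e^{μβ}.
β = 417° = 7.278 rad; e^{μβ} = e^{0.28×7.278} = 7.674.
T_slack = T_tight / e^{μβ} = 16400 / 7.674 = 2140 N.

T_min ≈ 2140 N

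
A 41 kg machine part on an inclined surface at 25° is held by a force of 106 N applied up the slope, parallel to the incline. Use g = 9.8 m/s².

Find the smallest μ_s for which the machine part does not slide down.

N = m g cos θ = 364.2 N.
Friction must make up the shortfall along the incline: f = m g sin θ − P = 169.8 − 106 = 63.81 N.
At the threshold f = μ_s N, so μ_s,min = 63.81/364.2 = 0.175.

μ_s,min ≈ 0.175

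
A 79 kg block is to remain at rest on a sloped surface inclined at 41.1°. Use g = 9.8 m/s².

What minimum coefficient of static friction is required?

At the slip threshold m g sin θ = μ_s m g cos θ, so μ_s,min = tan θ.
μ_s,min = tan 41.1° = 0.872.

μ_s,min ≈ 0.872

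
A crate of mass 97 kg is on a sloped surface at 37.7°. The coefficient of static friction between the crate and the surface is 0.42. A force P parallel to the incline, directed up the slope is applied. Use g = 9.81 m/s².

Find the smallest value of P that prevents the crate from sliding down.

P_min ≈ 266 N

The crate tends to slide down (tan θ > μ_s), so at the point of impending slip friction acts up-slope at its limit: f = μ_s N.
P is parallel to the surface, so N = m g cos θ = 753 N.
Along the incline: P + μ_s N = m g sin θ, so P = 582 − 0.42×753 = 266 N.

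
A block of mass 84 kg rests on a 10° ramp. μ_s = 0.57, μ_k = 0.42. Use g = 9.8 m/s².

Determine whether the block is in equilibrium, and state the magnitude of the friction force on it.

f ≈ 143 N

N = m g cos θ = 811 N.
Down-slope weight component: m g sin θ = 143 N.
μ_s N = 462 N.
143 ≤ 462 N, so it stays put; friction = 143 N.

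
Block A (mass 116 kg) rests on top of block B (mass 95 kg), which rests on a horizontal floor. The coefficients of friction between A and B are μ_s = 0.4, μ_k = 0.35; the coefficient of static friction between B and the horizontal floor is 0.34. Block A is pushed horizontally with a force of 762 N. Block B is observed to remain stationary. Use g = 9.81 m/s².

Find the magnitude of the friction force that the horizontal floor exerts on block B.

f ≈ 398 N

Normal force at the A–B interface: N₁ = m_A g = 1138 N.
So the A–B interface can sustain at most μ_s N₁ = 455.2 N of static friction.
Since P = 762 N > 455.2 N, A slides on B; the A–B friction is kinetic: f₁ = μ_k N₁ = 0.35×1138 = 398 N.
B experiences an equal 398 N forward from A (third law). B is in equilibrium, so the floor supplies f₂ = 398 N of static friction (limit μ_s(m_A+m_B)g = 703.8 N, not exceeded).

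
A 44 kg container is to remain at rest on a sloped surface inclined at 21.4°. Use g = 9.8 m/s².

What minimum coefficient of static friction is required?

At the slip threshold m g sin θ = μ_s m g cos θ, so μ_s,min = tan θ.
μ_s,min = tan 21.4° = 0.392.

μ_s,min ≈ 0.392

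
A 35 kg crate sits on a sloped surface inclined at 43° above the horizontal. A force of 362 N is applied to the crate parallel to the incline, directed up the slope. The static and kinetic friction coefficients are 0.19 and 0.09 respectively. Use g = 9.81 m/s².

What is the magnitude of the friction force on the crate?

Perpendicular to the surface, N = m g cos θ = 35·9.81·cos 43° = 251.1 N.
Parallel to the incline, ΣF = 0 gives f = m g sin θ − P = 234.2 − 362 = -127.8 N (up-slope positive).
Maximum static friction available: μ_s N = 0.19 × 251.1 = 47.71 N.
Since |-127.8| > 47.71 N, static friction cannot hold it; the crate slides up the incline and kinetic friction applies: f = μ_k N = 0.09 × 251.1 = 22.6 N.

f ≈ 22.6 N (down the incline)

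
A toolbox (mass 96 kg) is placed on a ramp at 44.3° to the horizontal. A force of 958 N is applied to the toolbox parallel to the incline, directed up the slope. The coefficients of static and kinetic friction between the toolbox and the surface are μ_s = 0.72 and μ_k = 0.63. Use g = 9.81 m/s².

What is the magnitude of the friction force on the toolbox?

f ≈ 300 N (down the incline)

The normal reaction is N = m g cos θ = 674 N.
Parallel to the incline, ΣF = 0 gives f = m g sin θ − P = 657.7 − 958 = -300.3 N (up-slope positive).
Maximum static friction available: μ_s N = 0.72 × 674 = 485.3 N.
Since |-300.3| ≤ 485.3 N, the toolbox remains in static equilibrium and friction takes exactly the required value.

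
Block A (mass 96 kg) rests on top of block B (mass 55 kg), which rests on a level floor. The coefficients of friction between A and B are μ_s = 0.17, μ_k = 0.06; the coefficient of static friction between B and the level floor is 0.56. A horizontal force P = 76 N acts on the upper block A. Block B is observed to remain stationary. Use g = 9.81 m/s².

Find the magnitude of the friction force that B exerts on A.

f ≈ 76 N

Between the blocks, N₁ = m_A g = 941.8 N.
Maximum static friction on A from B: μ_s N₁ = 0.17×941.8 = 160.1 N.
Since P = 76 N ≤ 160.1 N, A does not slip on B; friction on A equals P = 76 N.
B experiences an equal 76 N forward from A (third law). B is in equilibrium, so the floor supplies f₂ = 76 N of static friction (limit μ_s(m_A+m_B)g = 829.5 N, not exceeded).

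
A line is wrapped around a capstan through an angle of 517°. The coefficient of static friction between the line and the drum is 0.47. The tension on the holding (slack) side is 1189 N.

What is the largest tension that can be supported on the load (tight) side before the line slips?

At impending slip the capstan equation gives T₂/T₁ = e^{μβ} with β in radians.
β = 517° × π/180 = 9.023 rad.
e^{μβ} = e^{0.47×9.023} = 69.48.
T₂ = T₁ · e^{μβ} = 1189 × 69.48 = 82600 N.

T_max ≈ 82600 N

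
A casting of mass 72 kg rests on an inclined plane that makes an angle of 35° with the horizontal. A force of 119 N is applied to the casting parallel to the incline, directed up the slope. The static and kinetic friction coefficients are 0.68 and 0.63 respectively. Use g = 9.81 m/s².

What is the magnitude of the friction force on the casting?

f ≈ 286 N (up the incline)

Perpendicular to the surface, N = m g cos θ = 72·9.81·cos 35° = 578.6 N.
Parallel to the incline, ΣF = 0 gives f = m g sin θ − P = 405.1 − 119 = 286.1 N (up-slope positive).
The static-friction ceiling is μ_s N = 0.68 × 578.6 = 393.4 N.
Since |286.1| ≤ 393.4 N, the casting remains in static equilibrium and friction takes exactly the required value.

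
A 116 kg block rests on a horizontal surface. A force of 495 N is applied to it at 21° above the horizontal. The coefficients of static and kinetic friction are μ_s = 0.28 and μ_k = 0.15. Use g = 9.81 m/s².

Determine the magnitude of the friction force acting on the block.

f ≈ 144 N

The vertical component of P reduces the normal force: N = m g − P sin α = 1138 − 177.4 = 960.6 N.
Horizontally, friction must balance P cos α = 462.1 N.
The static-friction limit is μ_s N = 269 N.
462.1 > 269 N → the block slides; f = μ_k N = 0.15×960.6 = 144 N.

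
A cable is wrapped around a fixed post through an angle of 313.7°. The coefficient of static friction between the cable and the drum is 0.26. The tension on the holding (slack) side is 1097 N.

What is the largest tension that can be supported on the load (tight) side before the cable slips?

At impending slip the capstan equation gives T₂/T₁ = e^{μβ} with β in radians.
β = 313.7° × π/180 = 5.475 rad.
e^{μβ} = e^{0.26×5.475} = 4.152.
T₂ = T₁ · e^{μβ} = 1097 × 4.152 = 4550 N.

T_max ≈ 4550 N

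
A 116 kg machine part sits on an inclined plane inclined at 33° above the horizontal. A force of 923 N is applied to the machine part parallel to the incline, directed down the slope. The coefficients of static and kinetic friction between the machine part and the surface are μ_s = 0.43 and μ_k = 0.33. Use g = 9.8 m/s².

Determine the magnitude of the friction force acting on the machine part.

f ≈ 315 N (up the incline)

The normal reaction is N = m g cos θ = 953.4 N.
For equilibrium along the incline the friction force must supply f = m g sin θ + P = 619.1 + 923 = 1542 N (positive meaning up-slope).
The static-friction ceiling is μ_s N = 0.43 × 953.4 = 410 N.
|1542| exceeds 410 N, so the machine part slips down-slope; friction is kinetic, f = μ_k N = 0.33×953.4 = 315 N.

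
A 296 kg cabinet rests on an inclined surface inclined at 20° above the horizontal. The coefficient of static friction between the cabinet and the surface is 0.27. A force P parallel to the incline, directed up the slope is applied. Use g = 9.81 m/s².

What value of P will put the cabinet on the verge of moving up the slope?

At impending motion up the slope, friction acts down-slope at its limit: f = μ_s N.
P is parallel to the surface, so N = m g cos θ = 2730 N.
Along the incline: P = m g sin θ + μ_s N = 993 + 0.27×2730 = 1730 N.

P ≈ 1730 N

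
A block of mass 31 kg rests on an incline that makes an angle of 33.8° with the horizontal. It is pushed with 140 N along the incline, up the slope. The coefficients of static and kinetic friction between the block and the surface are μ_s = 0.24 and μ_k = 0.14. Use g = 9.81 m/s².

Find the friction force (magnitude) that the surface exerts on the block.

f ≈ 29.2 N (up the incline)

Normal force: N = m g cos θ = 31 × 9.81 × cos 33.8° = 252.7 N.
For equilibrium along the incline the friction force must supply f = m g sin θ − P = 169.2 − 140 = 29.18 N (positive meaning up-slope).
Maximum static friction available: μ_s N = 0.24 × 252.7 = 60.65 N.
Since |29.18| ≤ 60.65 N, the block remains in static equilibrium and friction takes exactly the required value.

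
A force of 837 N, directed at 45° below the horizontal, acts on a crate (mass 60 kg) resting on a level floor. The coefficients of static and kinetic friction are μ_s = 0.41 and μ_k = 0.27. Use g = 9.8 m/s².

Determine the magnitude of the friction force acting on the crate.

The vertical component of P adds to the normal force: N = m g + P sin α = 588 + 591.8 = 1180 N.
For equilibrium, f = P cos α = 837×cos 45° = 591.8 N.
μ_s N = 0.41 × 1180 = 483.7 N.
The required friction exceeds μ_s N, so the crate moves and f = μ_k N = 319 N.

f ≈ 319 N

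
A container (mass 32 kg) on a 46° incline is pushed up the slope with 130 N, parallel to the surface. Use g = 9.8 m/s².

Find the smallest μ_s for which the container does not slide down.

N = m g cos θ = 217.8 N.
Friction must make up the shortfall along the incline: f = m g sin θ − P = 225.6 − 130 = 95.58 N.
At the threshold f = μ_s N, so μ_s,min = 95.58/217.8 = 0.439.

μ_s,min ≈ 0.439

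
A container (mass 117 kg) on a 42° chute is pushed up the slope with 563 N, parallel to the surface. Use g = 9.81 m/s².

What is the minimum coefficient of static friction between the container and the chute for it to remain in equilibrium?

N = m g cos θ = 853 N.
Friction must make up the shortfall along the incline: f = m g sin θ − P = 768 − 563 = 205 N.
At the threshold f = μ_s N, so μ_s,min = 205/853 = 0.24.

μ_s,min ≈ 0.24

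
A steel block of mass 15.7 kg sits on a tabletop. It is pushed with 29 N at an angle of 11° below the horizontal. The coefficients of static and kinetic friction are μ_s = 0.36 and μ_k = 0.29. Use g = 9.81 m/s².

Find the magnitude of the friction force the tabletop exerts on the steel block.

f ≈ 28.5 N

The vertical component of P adds to the normal force: N = m g + P sin α = 154 + 5.533 = 159.6 N.
The horizontal driving force is P cos α = 28.47 N, so equilibrium needs friction f = 28.47 N.
The static-friction limit is μ_s N = 57.44 N.
28.47 ≤ 57.44 N → static; friction equals the required 28.5 N.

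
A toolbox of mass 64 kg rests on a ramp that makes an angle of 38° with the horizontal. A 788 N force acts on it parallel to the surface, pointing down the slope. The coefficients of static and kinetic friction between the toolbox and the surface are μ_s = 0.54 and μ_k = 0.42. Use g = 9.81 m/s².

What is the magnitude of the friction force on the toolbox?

f ≈ 208 N (up the incline)

Perpendicular to the surface, N = m g cos θ = 64·9.81·cos 38° = 494.7 N.
For equilibrium along the incline the friction force must supply f = m g sin θ + P = 386.5 + 788 = 1175 N (positive meaning up-slope).
Static friction can supply at most μ_s N = 267.2 N.
|1175| exceeds 267.2 N, so the toolbox slips down-slope; friction is kinetic, f = μ_k N = 0.42×494.7 = 208 N.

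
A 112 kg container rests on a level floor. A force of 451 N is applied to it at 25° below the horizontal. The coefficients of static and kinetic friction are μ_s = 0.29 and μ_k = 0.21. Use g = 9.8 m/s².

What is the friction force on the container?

Vertical equilibrium gives N = m g + P sin α = 1288 N.
The horizontal driving force is P cos α = 408.7 N, so equilibrium needs friction f = 408.7 N.
μ_s N = 0.29 × 1288 = 373.6 N.
408.7 > 373.6 N → the container slides; f = μ_k N = 0.21×1288 = 271 N.

f ≈ 271 N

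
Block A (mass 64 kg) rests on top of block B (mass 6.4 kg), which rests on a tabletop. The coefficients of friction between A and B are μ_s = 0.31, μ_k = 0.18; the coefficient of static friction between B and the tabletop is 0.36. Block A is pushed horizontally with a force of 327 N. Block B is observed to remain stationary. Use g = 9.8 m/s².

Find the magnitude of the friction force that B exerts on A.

Normal force at the A–B interface: N₁ = m_A g = 627.2 N.
So the A–B interface can sustain at most μ_s N₁ = 194.4 N of static friction.
Since P = 327 N > 194.4 N, A slides on B; the A–B friction is kinetic: f₁ = μ_k N₁ = 0.18×627.2 = 113 N.
B experiences an equal 113 N forward from A (third law). B is in equilibrium, so the floor supplies f₂ = 113 N of static friction (limit μ_s(m_A+m_B)g = 248.4 N, not exceeded).

f ≈ 113 N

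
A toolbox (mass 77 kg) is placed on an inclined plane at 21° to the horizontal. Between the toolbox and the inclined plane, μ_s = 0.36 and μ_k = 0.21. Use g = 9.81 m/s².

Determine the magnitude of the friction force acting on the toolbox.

The normal reaction is N = m g cos θ = 705.2 N.
Along the slope the weight component is m g sin θ = 270.7 N; friction must supply exactly this, acting up-slope.
The static-friction ceiling is μ_s N = 0.36 × 705.2 = 253.9 N.
|270.7| exceeds 253.9 N, so the toolbox slips down-slope; friction is kinetic, f = μ_k N = 0.21×705.2 = 148 N.

f ≈ 148 N (up the incline)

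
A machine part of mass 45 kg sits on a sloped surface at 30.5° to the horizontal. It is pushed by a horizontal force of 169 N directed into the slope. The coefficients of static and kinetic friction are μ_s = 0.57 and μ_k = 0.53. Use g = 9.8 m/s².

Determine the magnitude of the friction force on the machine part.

f ≈ 78.2 N (up the incline)

Resolve perpendicular to the incline: N = m g cos θ + P sin θ = 45×9.8×cos 30.5° + 169×sin 30.5° = 465.8 N.
Parallel to the incline: P cos θ − m g sin θ = 145.6 − 223.8 = -78.21 N; the friction needed to balance this is 78.21 N acting up the slope.
The limit of static friction is μ_s N = 265.5 N.
|f_req| = 78.21 ≤ 265.5 N → the machine part is in equilibrium; friction equals the required value.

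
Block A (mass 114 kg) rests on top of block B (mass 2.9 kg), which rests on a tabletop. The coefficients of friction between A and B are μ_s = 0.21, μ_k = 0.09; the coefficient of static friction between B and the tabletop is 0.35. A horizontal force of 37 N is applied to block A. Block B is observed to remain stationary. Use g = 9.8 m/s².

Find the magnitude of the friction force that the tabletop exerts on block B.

Normal force at the A–B interface: N₁ = m_A g = 1117 N.
So the A–B interface can sustain at most μ_s N₁ = 234.6 N of static friction.
Since P = 37 N ≤ 234.6 N, A does not slip on B; friction on A equals P = 37 N.
B experiences an equal 37 N forward from A (third law). B is in equilibrium, so the floor supplies f₂ = 37 N of static friction (limit μ_s(m_A+m_B)g = 401 N, not exceeded).

f ≈ 37 N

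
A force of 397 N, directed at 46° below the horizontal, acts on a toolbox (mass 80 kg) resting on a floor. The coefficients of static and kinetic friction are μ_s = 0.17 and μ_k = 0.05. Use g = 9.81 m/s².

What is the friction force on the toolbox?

f ≈ 53.5 N

Vertical equilibrium gives N = m g + P sin α = 1070 N.
For equilibrium, f = P cos α = 397×cos 46° = 275.8 N.
The static-friction limit is μ_s N = 182 N.
The required friction exceeds μ_s N, so the toolbox moves and f = μ_k N = 53.5 N.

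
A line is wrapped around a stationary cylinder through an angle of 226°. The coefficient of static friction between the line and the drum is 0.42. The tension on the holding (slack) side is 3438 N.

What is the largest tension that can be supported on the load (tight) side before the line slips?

T_max ≈ 18000 N

At impending slip the capstan equation gives T₂/T₁ = e^{μβ} with β in radians.
β = 226° × π/180 = 3.944 rad.
e^{μβ} = e^{0.42×3.944} = 5.242.
T₂ = T₁ · e^{μβ} = 3438 × 5.242 = 18000 N.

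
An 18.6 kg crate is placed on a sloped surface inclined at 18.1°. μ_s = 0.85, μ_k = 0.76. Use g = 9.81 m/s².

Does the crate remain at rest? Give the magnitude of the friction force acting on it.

N = m g cos θ = 173 N.
Down-slope weight component: m g sin θ = 56.7 N.
μ_s N = 147 N.
56.7 ≤ 147 N, so it stays put; friction = 56.7 N.

f ≈ 56.7 N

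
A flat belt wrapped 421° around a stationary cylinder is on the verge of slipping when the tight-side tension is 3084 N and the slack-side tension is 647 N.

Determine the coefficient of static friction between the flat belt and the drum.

T₂/T₁ = e^{μβ} → μ = ln(T₂/T₁)/β.
β = 421° = 7.348 rad.
μ = ln(3084/647)/7.348 = ln(4.767)/7.348 = 0.213.

μ ≈ 0.213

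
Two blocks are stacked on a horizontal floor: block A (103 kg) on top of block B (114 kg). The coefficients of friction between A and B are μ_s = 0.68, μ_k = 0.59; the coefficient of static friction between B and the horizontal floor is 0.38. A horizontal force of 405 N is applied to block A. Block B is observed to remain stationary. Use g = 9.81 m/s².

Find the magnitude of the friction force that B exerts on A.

f ≈ 405 N

Between the blocks, N₁ = m_A g = 1010 N.
Maximum static friction on A from B: μ_s N₁ = 0.68×1010 = 687.1 N.
Since P = 405 N ≤ 687.1 N, A does not slip on B; friction on A equals P = 405 N.
By Newton's third law B feels 405 N forward from A. With B stationary, the floor's static friction on B balances it: f₂ = 405 N (well within μ_s(m_A+m_B)g = 808.9 N).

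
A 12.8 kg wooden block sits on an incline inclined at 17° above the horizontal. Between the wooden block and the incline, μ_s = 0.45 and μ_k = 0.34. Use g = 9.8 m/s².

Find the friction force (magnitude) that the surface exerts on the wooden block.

Perpendicular to the surface, N = m g cos θ = 12.8·9.8·cos 17° = 120 N.
For equilibrium along the incline, friction must balance the weight component: f = m g sin θ = 36.68 N up the slope.
The static-friction ceiling is μ_s N = 0.45 × 120 = 53.98 N.
Since |36.68| ≤ 53.98 N, static friction is sufficient; f equals the required value, not μ_s N.

f ≈ 36.7 N (up the incline)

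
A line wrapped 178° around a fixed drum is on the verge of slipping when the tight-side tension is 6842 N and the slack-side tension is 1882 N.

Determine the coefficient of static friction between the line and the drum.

μ ≈ 0.415

T₂/T₁ = e^{μβ} → μ = ln(T₂/T₁)/β.
β = 178° = 3.107 rad.
μ = ln(6842/1882)/3.107 = ln(3.635)/3.107 = 0.415.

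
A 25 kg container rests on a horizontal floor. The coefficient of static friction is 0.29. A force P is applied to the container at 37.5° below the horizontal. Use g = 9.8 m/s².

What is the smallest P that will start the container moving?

N = m g + P sin α (the push presses the container into the horizontal floor).
At impending slip, P cos α = μ_s N = μ_s (m g + P sin α).
Solving: P (cos α − μ_s sin α) = μ_s m g → P = 0.29×245/(cos 37.5° − 0.29 sin 37.5°) = 71/0.6168 = 115 N.

P ≈ 115 N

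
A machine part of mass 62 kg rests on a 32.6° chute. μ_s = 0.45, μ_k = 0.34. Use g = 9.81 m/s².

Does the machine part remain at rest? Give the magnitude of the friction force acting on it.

N = m g cos θ = 512 N.
Down-slope weight component: m g sin θ = 328 N.
μ_s N = 231 N.
328 > 231 N, so it slides; kinetic friction f = μ_k N = 0.34×512 = 174 N.

f ≈ 174 N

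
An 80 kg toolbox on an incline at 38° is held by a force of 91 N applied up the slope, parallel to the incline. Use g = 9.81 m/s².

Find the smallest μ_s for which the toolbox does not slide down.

N = m g cos θ = 618.4 N.
Friction must make up the shortfall along the incline: f = m g sin θ − P = 483.2 − 91 = 392.2 N.
At the threshold f = μ_s N, so μ_s,min = 392.2/618.4 = 0.634.

μ_s,min ≈ 0.634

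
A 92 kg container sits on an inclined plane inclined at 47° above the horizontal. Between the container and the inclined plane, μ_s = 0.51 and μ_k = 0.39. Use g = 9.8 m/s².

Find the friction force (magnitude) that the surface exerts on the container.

f ≈ 240 N (up the incline)

Perpendicular to the surface, N = m g cos θ = 92·9.8·cos 47° = 614.9 N.
For equilibrium along the incline, friction must balance the weight component: f = m g sin θ = 659.4 N up the slope.
Maximum static friction available: μ_s N = 0.51 × 614.9 = 313.6 N.
Since |659.4| > 313.6 N, static friction cannot hold it; the container slides down the incline and kinetic friction applies: f = μ_k N = 0.39 × 614.9 = 240 N.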